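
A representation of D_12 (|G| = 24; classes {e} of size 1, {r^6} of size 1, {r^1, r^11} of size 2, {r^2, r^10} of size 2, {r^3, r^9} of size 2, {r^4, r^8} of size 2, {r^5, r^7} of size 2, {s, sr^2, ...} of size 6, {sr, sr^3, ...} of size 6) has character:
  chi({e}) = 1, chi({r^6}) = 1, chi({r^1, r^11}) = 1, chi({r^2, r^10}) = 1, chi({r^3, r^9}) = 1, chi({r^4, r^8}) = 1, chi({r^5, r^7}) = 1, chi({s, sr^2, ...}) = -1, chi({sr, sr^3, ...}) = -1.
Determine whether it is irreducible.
Irreducible: <chi, chi> = 1.

Solution. <chi, chi> = (1/|G|) sum_C |C| * |chi(C)|^2 = (1/24)[1*|1|^2 + 1*|1|^2 + 2*|1|^2 + 2*|1|^2 + 2*|1|^2 + 2*|1|^2 + 2*|1|^2 + 6*|-1|^2 + 6*|-1|^2]
  = (1/24)[(1) + (1) + (2) + (2) + (2) + (2) + (2) + (6) + (6)] = 24/24 = 1.
A character is irreducible iff <chi, chi> = 1, so this representation is irreducible.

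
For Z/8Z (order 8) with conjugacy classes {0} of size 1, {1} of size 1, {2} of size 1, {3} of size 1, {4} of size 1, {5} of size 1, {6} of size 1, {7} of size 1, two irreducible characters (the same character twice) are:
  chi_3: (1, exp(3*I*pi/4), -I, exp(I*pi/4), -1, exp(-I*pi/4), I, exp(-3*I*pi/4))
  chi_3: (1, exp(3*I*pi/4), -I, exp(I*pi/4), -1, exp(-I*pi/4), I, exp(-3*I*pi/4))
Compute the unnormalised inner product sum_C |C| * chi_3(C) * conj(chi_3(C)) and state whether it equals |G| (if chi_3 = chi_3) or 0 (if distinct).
Sum = 8 = |G| = 8; so <chi_3, chi_3> = 1 (norm-1 confirms irreducibility).

Justification: Compute term by term over conjugacy classes (|C| * chi_3(C) * conj(chi_3(C))):
  1*(1)*conj(1) + 1*(exp(3*I*pi/4))*conj(exp(3*I*pi/4)) + 1*(-I)*conj(-I) + 1*(exp(I*pi/4))*conj(exp(I*pi/4)) + 1*(-1)*conj(-1) + 1*(exp(-I*pi/4))*conj(exp(-I*pi/4)) + 1*(I)*conj(I) + 1*(exp(-3*I*pi/4))*conj(exp(-3*I*pi/4))
  = (1) + (1) + (1) + (1) + (1) + (1) + (1) + (1)
  = 8.
(Exp terms are combined using exp(i*s)*conj(exp(i*t)) = exp(i*(s-t)), and sums of them are collapsed using the identity that for every m > 1 the m distinct m-th roots of unity sum to 0, e.g. 1 + exp(2*I*pi/3) + exp(-2*I*pi/3) = 0.)
Dividing by |G| = 8 gives 8/8 = 1, matching the row-orthogonality relation <chi_3, chi_3> = [chi_3 = chi_3].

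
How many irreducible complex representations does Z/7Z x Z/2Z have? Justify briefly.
14

Details: The number of irreducible complex representations of a finite group equals its number of conjugacy classes. Z/7Z x Z/2Z is abelian of order 14, so every element is its own conjugacy class: 14 classes, so Z/7Z x Z/2Z (order 14) has exactly 14 irreducible complex representations.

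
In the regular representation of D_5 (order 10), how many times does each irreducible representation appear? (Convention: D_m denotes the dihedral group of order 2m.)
Each irreducible V_i of dimension d_i appears with multiplicity d_i, i.e. rho_reg = (direct sum over all irreducibles V_i) d_i V_i. The irreducible dimensions for D_5 are 1, 1, 2, 2: 2 irreducibles of dimension 1, each with multiplicity 1; 2 irreducibles of dimension 2, each with multiplicity 2. Total dimension 2*1*1 + 2*2*2 = 10 = |G|.

Explanation: General theorem: in the regular representation of a finite group G, each irreducible appears with multiplicity equal to its dimension. Check: dim(rho_reg) = sum d_i^2 = 1 + 1 + 4 + 4 = 10 = |G|.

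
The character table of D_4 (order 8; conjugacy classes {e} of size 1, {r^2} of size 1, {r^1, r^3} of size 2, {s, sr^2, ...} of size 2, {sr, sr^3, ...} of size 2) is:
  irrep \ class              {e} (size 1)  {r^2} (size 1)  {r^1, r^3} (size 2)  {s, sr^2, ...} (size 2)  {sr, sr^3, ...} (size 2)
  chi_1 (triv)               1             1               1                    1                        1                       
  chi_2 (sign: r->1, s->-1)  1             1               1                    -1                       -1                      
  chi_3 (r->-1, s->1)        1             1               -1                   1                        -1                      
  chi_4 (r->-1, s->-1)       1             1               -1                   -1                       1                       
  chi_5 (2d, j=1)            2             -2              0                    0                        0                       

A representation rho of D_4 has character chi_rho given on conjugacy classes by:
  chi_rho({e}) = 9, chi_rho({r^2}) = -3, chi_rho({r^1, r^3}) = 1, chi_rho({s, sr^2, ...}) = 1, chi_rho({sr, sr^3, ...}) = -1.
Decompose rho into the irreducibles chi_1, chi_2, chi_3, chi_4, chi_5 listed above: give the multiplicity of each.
Multiplicities: chi_1: 1, chi_2: 1, chi_3: 1, chi_4: 0, chi_5: 3.

Derivation: Use <chi_rho, chi> = (1/|G|) sum_C |C| * chi_rho(C) * conj(chi(C)) with |G| = 8 for each irreducible chi in the table:
  <chi_rho, chi_1> = (1/8)[1*(9)*conj(1) + 1*(-3)*conj(1) + 2*(1)*conj(1) + 2*(1)*conj(1) + 2*(-1)*conj(1)]
      = (1/8)[(9) + (-3) + (2) + (2) + (-2)] = 8/8 = 1
  <chi_rho, chi_2> = (1/8)[1*(9)*conj(1) + 1*(-3)*conj(1) + 2*(1)*conj(1) + 2*(1)*conj(-1) + 2*(-1)*conj(-1)]
      = (1/8)[(9) + (-3) + (2) + (-2) + (2)] = 8/8 = 1
  <chi_rho, chi_3> = (1/8)[1*(9)*conj(1) + 1*(-3)*conj(1) + 2*(1)*conj(-1) + 2*(1)*conj(1) + 2*(-1)*conj(-1)]
      = (1/8)[(9) + (-3) + (-2) + (2) + (2)] = 8/8 = 1
  <chi_rho, chi_4> = (1/8)[1*(9)*conj(1) + 1*(-3)*conj(1) + 2*(1)*conj(-1) + 2*(1)*conj(-1) + 2*(-1)*conj(1)]
      = (1/8)[(9) + (-3) + (-2) + (-2) + (-2)] = 0/8 = 0
  <chi_rho, chi_5> = (1/8)[1*(9)*conj(2) + 1*(-3)*conj(-2) + 2*(1)*conj(0) + 2*(1)*conj(0) + 2*(-1)*conj(0)]
      = (1/8)[(18) + (6) + (0) + (0) + (0)] = 24/8 = 3
Dimension check: dim(rho) = sum (mult * dim) = 1*1 + 1*1 + 1*1 + 0*1 + 3*2 = 9 = chi_rho(e) = 9.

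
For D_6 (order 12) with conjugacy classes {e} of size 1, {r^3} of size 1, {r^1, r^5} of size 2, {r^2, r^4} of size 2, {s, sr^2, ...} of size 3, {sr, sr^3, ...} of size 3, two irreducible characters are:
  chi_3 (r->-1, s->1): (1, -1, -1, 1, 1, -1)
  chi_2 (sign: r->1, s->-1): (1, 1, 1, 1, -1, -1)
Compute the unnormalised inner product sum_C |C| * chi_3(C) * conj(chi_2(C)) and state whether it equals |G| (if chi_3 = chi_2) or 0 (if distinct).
Sum = 0; so <chi_3, chi_2> = 0 (distinct irreducibles are orthogonal).

Justification: Compute term by term over conjugacy classes (|C| * chi_3(C) * conj(chi_2(C))):
  1*(1)*conj(1) + 1*(-1)*conj(1) + 2*(-1)*conj(1) + 2*(1)*conj(1) + 3*(1)*conj(-1) + 3*(-1)*conj(-1)
  = (1) + (-1) + (-2) + (2) + (-3) + (3)
  = 0.
Dividing by |G| = 12 gives 0/12 = 0, matching the row-orthogonality relation <chi_3, chi_2> = [chi_3 = chi_2].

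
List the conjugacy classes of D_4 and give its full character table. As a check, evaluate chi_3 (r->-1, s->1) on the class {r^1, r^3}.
Conjugacy classes: {e} of size 1, {r^2} of size 1, {r^1, r^3} of size 2, {s, sr^2, ...} of size 2, {sr, sr^3, ...} of size 2.
Character table:
  irrep \ class              {e} (size 1)  {r^2} (size 1)  {r^1, r^3} (size 2)  {s, sr^2, ...} (size 2)  {sr, sr^3, ...} (size 2)
  chi_1 (triv)               1             1               1                    1                        1                       
  chi_2 (sign: r->1, s->-1)  1             1               1                    -1                       -1                      
  chi_3 (r->-1, s->1)        1             1               -1                   1                        -1                      
  chi_4 (r->-1, s->-1)       1             1               -1                   -1                       1                       
  chi_5 (2d, j=1)            2             -2              0                    0                        0                       

Spot check: chi_3 (r->-1, s->1) on {r^1, r^3} = -1.

Details: D_4 has order 2*4 = 8 with 5 conjugacy classes, hence 5 irreducibles. Sum of squared dims 1 + 1 + 1 + 1 + 4 = 8 = |G|. Linear characters come from the abelianisation; the 2-dimensional irreps have character r^k -> 2*cos(2*pi*j*k/4), reflections -> 0.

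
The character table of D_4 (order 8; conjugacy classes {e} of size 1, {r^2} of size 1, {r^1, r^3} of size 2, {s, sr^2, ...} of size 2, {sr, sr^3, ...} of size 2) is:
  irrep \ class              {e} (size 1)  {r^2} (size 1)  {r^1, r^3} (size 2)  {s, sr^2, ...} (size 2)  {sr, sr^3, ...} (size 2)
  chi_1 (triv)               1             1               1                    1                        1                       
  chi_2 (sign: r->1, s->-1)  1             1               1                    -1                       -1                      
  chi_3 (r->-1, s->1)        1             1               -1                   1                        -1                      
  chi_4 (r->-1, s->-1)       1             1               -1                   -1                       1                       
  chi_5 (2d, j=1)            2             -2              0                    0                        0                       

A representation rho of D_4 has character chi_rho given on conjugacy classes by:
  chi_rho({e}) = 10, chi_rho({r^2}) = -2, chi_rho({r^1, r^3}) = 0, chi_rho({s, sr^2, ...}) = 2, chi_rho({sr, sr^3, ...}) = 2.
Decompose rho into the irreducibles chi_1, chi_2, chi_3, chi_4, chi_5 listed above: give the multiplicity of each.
Multiplicities: chi_1: 2, chi_2: 0, chi_3: 1, chi_4: 1, chi_5: 3.

Solution. Use <chi_rho, chi> = (1/|G|) sum_C |C| * chi_rho(C) * conj(chi(C)) with |G| = 8 for each irreducible chi in the table:
  <chi_rho, chi_1> = (1/8)[1*(10)*conj(1) + 1*(-2)*conj(1) + 2*(0)*conj(1) + 2*(2)*conj(1) + 2*(2)*conj(1)]
      = (1/8)[(10) + (-2) + (0) + (4) + (4)] = 16/8 = 2
  <chi_rho, chi_2> = (1/8)[1*(10)*conj(1) + 1*(-2)*conj(1) + 2*(0)*conj(1) + 2*(2)*conj(-1) + 2*(2)*conj(-1)]
      = (1/8)[(10) + (-2) + (0) + (-4) + (-4)] = 0/8 = 0
  <chi_rho, chi_3> = (1/8)[1*(10)*conj(1) + 1*(-2)*conj(1) + 2*(0)*conj(-1) + 2*(2)*conj(1) + 2*(2)*conj(-1)]
      = (1/8)[(10) + (-2) + (0) + (4) + (-4)] = 8/8 = 1
  <chi_rho, chi_4> = (1/8)[1*(10)*conj(1) + 1*(-2)*conj(1) + 2*(0)*conj(-1) + 2*(2)*conj(-1) + 2*(2)*conj(1)]
      = (1/8)[(10) + (-2) + (0) + (-4) + (4)] = 8/8 = 1
  <chi_rho, chi_5> = (1/8)[1*(10)*conj(2) + 1*(-2)*conj(-2) + 2*(0)*conj(0) + 2*(2)*conj(0) + 2*(2)*conj(0)]
      = (1/8)[(20) + (4) + (0) + (0) + (0)] = 24/8 = 3
Dimension check: dim(rho) = sum (mult * dim) = 2*1 + 0*1 + 1*1 + 1*1 + 3*2 = 10 = chi_rho(e) = 10.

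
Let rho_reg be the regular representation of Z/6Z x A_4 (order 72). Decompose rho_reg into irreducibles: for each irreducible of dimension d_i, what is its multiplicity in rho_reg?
Each irreducible V_i of dimension d_i appears with multiplicity d_i, i.e. rho_reg = (direct sum over all irreducibles V_i) d_i V_i. The irreducible dimensions for Z/6Z x A_4 are 1, 1, 1, 1, 1, 1, 1, 1, 1, 1, 1, 1, 1, 1, 1, 1, 1, 1, 3, 3, 3, 3, 3, 3: 18 irreducibles of dimension 1, each with multiplicity 1; 6 irreducibles of dimension 3, each with multiplicity 3. Total dimension 18*1*1 + 6*3*3 = 72 = |G|.

Details: General theorem: in the regular representation of a finite group G, each irreducible appears with multiplicity equal to its dimension. Check: dim(rho_reg) = sum d_i^2 = 1 + 1 + 1 + 1 + 1 + 1 + 1 + 1 + 1 + 1 + 1 + 1 + 1 + 1 + 1 + 1 + 1 + 1 + 9 + 9 + 9 + 9 + 9 + 9 = 72 = |G|.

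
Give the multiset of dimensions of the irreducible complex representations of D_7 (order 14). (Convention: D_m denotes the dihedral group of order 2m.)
Dimensions: 1, 1, 2, 2, 2

Proof sketch: There are 5 irreducibles (= number of conjugacy classes). Their dimensions d_i satisfy sum d_i^2 = |G| = 14: 1 + 1 + 4 + 4 + 4 = 14.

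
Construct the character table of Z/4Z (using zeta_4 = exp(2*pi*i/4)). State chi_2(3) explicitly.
Character table of Z/4Z (irreps indexed chi_0,...,chi_3 with chi_k(m) = zeta_4^(k*m), zeta_4 = exp(2*pi*i/4)):
  irrep \ class  {0} (size 1)  {1} (size 1)  {2} (size 1)  {3} (size 1)
  chi_0          1             1             1             1           
  chi_1          1             I             -1            -I          
  chi_2          1             -1            1             -1          
  chi_3          1             -I            -1            I           

Spot check: chi_2(3) = zeta_4^(2*3) = zeta_4^6 = -1.

Working: Z/4Z is abelian, so all 4 irreducible complex representations are 1-dimensional. They are given by chi_k(m) = zeta_4^(k*m) for k = 0,...,3. Row orthogonality: sum_m chi_k(m) conj(chi_l(m)) = 4 * [k = l].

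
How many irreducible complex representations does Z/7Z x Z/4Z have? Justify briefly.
28

Working: The number of irreducible complex representations of a finite group equals its number of conjugacy classes. Z/7Z x Z/4Z is abelian of order 28, so every element is its own conjugacy class: 28 classes, so Z/7Z x Z/4Z (order 28) has exactly 28 irreducible complex representations.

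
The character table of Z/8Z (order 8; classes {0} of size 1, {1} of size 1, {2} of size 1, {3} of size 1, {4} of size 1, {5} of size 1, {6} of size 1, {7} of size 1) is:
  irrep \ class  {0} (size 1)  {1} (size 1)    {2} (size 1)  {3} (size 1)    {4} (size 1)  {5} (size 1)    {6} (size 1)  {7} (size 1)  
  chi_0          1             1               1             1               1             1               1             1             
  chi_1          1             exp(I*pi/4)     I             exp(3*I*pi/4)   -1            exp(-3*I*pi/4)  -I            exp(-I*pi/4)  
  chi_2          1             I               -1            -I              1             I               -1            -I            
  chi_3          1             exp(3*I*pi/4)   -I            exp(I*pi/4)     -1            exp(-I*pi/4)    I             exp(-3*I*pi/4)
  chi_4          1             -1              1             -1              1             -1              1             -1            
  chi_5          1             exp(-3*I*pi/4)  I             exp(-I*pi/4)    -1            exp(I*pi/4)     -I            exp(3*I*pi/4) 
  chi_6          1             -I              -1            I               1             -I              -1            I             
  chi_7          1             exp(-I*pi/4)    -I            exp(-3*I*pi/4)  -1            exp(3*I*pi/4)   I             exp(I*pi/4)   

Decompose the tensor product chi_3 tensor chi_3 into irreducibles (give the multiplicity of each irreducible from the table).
chi_3 tensor chi_3 = chi_6 (all other irreducibles have multiplicity 0).

Derivation: The character of a tensor product is the pointwise product (chi_3 * chi_3)(C) = chi_3(C) * chi_3(C):
  {0}: (1)*(1), {1}: (exp(3*I*pi/4))*(exp(3*I*pi/4)), {2}: (-I)*(-I), {3}: (exp(I*pi/4))*(exp(I*pi/4)), {4}: (-1)*(-1), {5}: (exp(-I*pi/4))*(exp(-I*pi/4)), {6}: (I)*(I), {7}: (exp(-3*I*pi/4))*(exp(-3*I*pi/4))
so (chi_3 * chi_3) takes values
  {0} -> 1, {1} -> -I, {2} -> -1, {3} -> I, {4} -> 1, {5} -> -I, {6} -> -1, {7} -> I.
Now take the inner product of this character with each irreducible chi from the table, <chi_3*chi_3, chi> = (1/8) sum_C |C| (chi_3*chi_3)(C) conj(chi(C)):
  <chi_3*chi_3, chi_0> = (1/8)[1*(1)*conj(1) + 1*(-I)*conj(1) + 1*(-1)*conj(1) + 1*(I)*conj(1) + 1*(1)*conj(1) + 1*(-I)*conj(1) + 1*(-1)*conj(1) + 1*(I)*conj(1)]
      = (1/8)[(1) + (-I) + (-1) + (I) + (1) + (-I) + (-1) + (I)] = 0/8 = 0
  <chi_3*chi_3, chi_1> = (1/8)[1*(1)*conj(1) + 1*(-I)*conj(exp(I*pi/4)) + 1*(-1)*conj(I) + 1*(I)*conj(exp(3*I*pi/4)) + 1*(1)*conj(-1) + 1*(-I)*conj(exp(-3*I*pi/4)) + 1*(-1)*conj(-I) + 1*(I)*conj(exp(-I*pi/4))]
      = (1/8)[(1) + (-exp(I*pi/4)) + (I) + (exp(-I*pi/4)) + (-1) + (-exp(-3*I*pi/4)) + (-I) + (exp(3*I*pi/4))] = 0/8 = 0
  <chi_3*chi_3, chi_2> = (1/8)[1*(1)*conj(1) + 1*(-I)*conj(I) + 1*(-1)*conj(-1) + 1*(I)*conj(-I) + 1*(1)*conj(1) + 1*(-I)*conj(I) + 1*(-1)*conj(-1) + 1*(I)*conj(-I)]
      = (1/8)[(1) + (-1) + (1) + (-1) + (1) + (-1) + (1) + (-1)] = 0/8 = 0
  <chi_3*chi_3, chi_3> = (1/8)[1*(1)*conj(1) + 1*(-I)*conj(exp(3*I*pi/4)) + 1*(-1)*conj(-I) + 1*(I)*conj(exp(I*pi/4)) + 1*(1)*conj(-1) + 1*(-I)*conj(exp(-I*pi/4)) + 1*(-1)*conj(I) + 1*(I)*conj(exp(-3*I*pi/4))]
      = (1/8)[(1) + (-exp(-I*pi/4)) + (-I) + (exp(I*pi/4)) + (-1) + (-exp(3*I*pi/4)) + (I) + (exp(-3*I*pi/4))] = 0/8 = 0
  <chi_3*chi_3, chi_4> = (1/8)[1*(1)*conj(1) + 1*(-I)*conj(-1) + 1*(-1)*conj(1) + 1*(I)*conj(-1) + 1*(1)*conj(1) + 1*(-I)*conj(-1) + 1*(-1)*conj(1) + 1*(I)*conj(-1)]
      = (1/8)[(1) + (I) + (-1) + (-I) + (1) + (I) + (-1) + (-I)] = 0/8 = 0
  <chi_3*chi_3, chi_5> = (1/8)[1*(1)*conj(1) + 1*(-I)*conj(exp(-3*I*pi/4)) + 1*(-1)*conj(I) + 1*(I)*conj(exp(-I*pi/4)) + 1*(1)*conj(-1) + 1*(-I)*conj(exp(I*pi/4)) + 1*(-1)*conj(-I) + 1*(I)*conj(exp(3*I*pi/4))]
      = (1/8)[(1) + (-exp(-3*I*pi/4)) + (I) + (exp(3*I*pi/4)) + (-1) + (-exp(I*pi/4)) + (-I) + (exp(-I*pi/4))] = 0/8 = 0
  <chi_3*chi_3, chi_6> = (1/8)[1*(1)*conj(1) + 1*(-I)*conj(-I) + 1*(-1)*conj(-1) + 1*(I)*conj(I) + 1*(1)*conj(1) + 1*(-I)*conj(-I) + 1*(-1)*conj(-1) + 1*(I)*conj(I)]
      = (1/8)[(1) + (1) + (1) + (1) + (1) + (1) + (1) + (1)] = 8/8 = 1
  <chi_3*chi_3, chi_7> = (1/8)[1*(1)*conj(1) + 1*(-I)*conj(exp(-I*pi/4)) + 1*(-1)*conj(-I) + 1*(I)*conj(exp(-3*I*pi/4)) + 1*(1)*conj(-1) + 1*(-I)*conj(exp(3*I*pi/4)) + 1*(-1)*conj(I) + 1*(I)*conj(exp(I*pi/4))]
      = (1/8)[(1) + (-exp(3*I*pi/4)) + (-I) + (exp(-3*I*pi/4)) + (-1) + (-exp(-I*pi/4)) + (I) + (exp(I*pi/4))] = 0/8 = 0
(Exp terms are combined using exp(i*s)*conj(exp(i*t)) = exp(i*(s-t)), and sums of them are collapsed using the identity that for every m > 1 the m distinct m-th roots of unity sum to 0, e.g. 1 + exp(2*I*pi/3) + exp(-2*I*pi/3) = 0.)
Hence the multiplicities are chi_6: 1. Dimension check: dim(chi_3)*dim(chi_3) = 1*1 = 1 and sum (mult * dim) = 1*1 = 1.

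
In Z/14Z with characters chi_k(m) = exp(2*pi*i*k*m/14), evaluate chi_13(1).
chi_13(1) = zeta_14^13 = exp(-I*pi/7)

chi_13(1) = zeta_14^(13*1) = zeta_14^13. Since zeta_14^14 = 1, this equals zeta_14^13 = exp(2*pi*i*13/14) = exp(-I*pi/7).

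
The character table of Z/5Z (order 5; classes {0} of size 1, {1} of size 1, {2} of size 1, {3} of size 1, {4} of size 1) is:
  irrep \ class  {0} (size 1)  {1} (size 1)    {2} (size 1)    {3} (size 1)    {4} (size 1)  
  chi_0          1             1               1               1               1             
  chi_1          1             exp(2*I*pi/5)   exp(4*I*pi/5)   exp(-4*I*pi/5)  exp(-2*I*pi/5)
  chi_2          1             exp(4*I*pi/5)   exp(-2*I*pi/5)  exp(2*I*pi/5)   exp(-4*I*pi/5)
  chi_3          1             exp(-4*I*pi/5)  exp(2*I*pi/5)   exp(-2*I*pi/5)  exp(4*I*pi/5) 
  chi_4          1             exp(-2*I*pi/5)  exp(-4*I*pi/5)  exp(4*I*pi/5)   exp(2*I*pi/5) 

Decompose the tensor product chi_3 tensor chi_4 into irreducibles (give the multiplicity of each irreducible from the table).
chi_3 tensor chi_4 = chi_2 (all other irreducibles have multiplicity 0).

Working: The character of a tensor product is the pointwise product (chi_3 * chi_4)(C) = chi_3(C) * chi_4(C):
  {0}: (1)*(1), {1}: (exp(-4*I*pi/5))*(exp(-2*I*pi/5)), {2}: (exp(2*I*pi/5))*(exp(-4*I*pi/5)), {3}: (exp(-2*I*pi/5))*(exp(4*I*pi/5)), {4}: (exp(4*I*pi/5))*(exp(2*I*pi/5))
so (chi_3 * chi_4) takes values
  {0} -> 1, {1} -> exp(4*I*pi/5), {2} -> exp(-2*I*pi/5), {3} -> exp(2*I*pi/5), {4} -> exp(-4*I*pi/5).
Now take the inner product of this character with each irreducible chi from the table, <chi_3*chi_4, chi> = (1/5) sum_C |C| (chi_3*chi_4)(C) conj(chi(C)):
  <chi_3*chi_4, chi_0> = (1/5)[1*(1)*conj(1) + 1*(exp(4*I*pi/5))*conj(1) + 1*(exp(-2*I*pi/5))*conj(1) + 1*(exp(2*I*pi/5))*conj(1) + 1*(exp(-4*I*pi/5))*conj(1)]
      = (1/5)[(1) + (exp(4*I*pi/5)) + (exp(-2*I*pi/5)) + (exp(2*I*pi/5)) + (exp(-4*I*pi/5))] = 0/5 = 0
  <chi_3*chi_4, chi_1> = (1/5)[1*(1)*conj(1) + 1*(exp(4*I*pi/5))*conj(exp(2*I*pi/5)) + 1*(exp(-2*I*pi/5))*conj(exp(4*I*pi/5)) + 1*(exp(2*I*pi/5))*conj(exp(-4*I*pi/5)) + 1*(exp(-4*I*pi/5))*conj(exp(-2*I*pi/5))]
      = (1/5)[(1) + (exp(2*I*pi/5)) + (exp(4*I*pi/5)) + (exp(-4*I*pi/5)) + (exp(-2*I*pi/5))] = 0/5 = 0
  <chi_3*chi_4, chi_2> = (1/5)[1*(1)*conj(1) + 1*(exp(4*I*pi/5))*conj(exp(4*I*pi/5)) + 1*(exp(-2*I*pi/5))*conj(exp(-2*I*pi/5)) + 1*(exp(2*I*pi/5))*conj(exp(2*I*pi/5)) + 1*(exp(-4*I*pi/5))*conj(exp(-4*I*pi/5))]
      = (1/5)[(1) + (1) + (1) + (1) + (1)] = 5/5 = 1
  <chi_3*chi_4, chi_3> = (1/5)[1*(1)*conj(1) + 1*(exp(4*I*pi/5))*conj(exp(-4*I*pi/5)) + 1*(exp(-2*I*pi/5))*conj(exp(2*I*pi/5)) + 1*(exp(2*I*pi/5))*conj(exp(-2*I*pi/5)) + 1*(exp(-4*I*pi/5))*conj(exp(4*I*pi/5))]
      = (1/5)[(1) + (exp(-2*I*pi/5)) + (exp(-4*I*pi/5)) + (exp(4*I*pi/5)) + (exp(2*I*pi/5))] = 0/5 = 0
  <chi_3*chi_4, chi_4> = (1/5)[1*(1)*conj(1) + 1*(exp(4*I*pi/5))*conj(exp(-2*I*pi/5)) + 1*(exp(-2*I*pi/5))*conj(exp(-4*I*pi/5)) + 1*(exp(2*I*pi/5))*conj(exp(4*I*pi/5)) + 1*(exp(-4*I*pi/5))*conj(exp(2*I*pi/5))]
      = (1/5)[(1) + (exp(-4*I*pi/5)) + (exp(2*I*pi/5)) + (exp(-2*I*pi/5)) + (exp(4*I*pi/5))] = 0/5 = 0
(Exp terms are combined using exp(i*s)*conj(exp(i*t)) = exp(i*(s-t)), and sums of them are collapsed using the identity that for every m > 1 the m distinct m-th roots of unity sum to 0, e.g. 1 + exp(2*I*pi/3) + exp(-2*I*pi/3) = 0.)
Hence the multiplicities are chi_2: 1. Dimension check: dim(chi_3)*dim(chi_4) = 1*1 = 1 and sum (mult * dim) = 1*1 = 1.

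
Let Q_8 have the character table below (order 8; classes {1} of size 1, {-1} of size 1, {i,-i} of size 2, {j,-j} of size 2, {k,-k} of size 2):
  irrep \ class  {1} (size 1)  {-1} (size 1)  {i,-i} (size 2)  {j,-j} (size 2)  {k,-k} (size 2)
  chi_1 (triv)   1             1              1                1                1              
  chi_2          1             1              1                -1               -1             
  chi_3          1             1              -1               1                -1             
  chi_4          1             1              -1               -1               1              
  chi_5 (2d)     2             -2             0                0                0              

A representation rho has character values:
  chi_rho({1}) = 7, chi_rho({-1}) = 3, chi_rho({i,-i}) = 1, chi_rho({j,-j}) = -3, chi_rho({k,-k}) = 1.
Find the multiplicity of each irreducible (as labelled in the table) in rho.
Multiplicities: chi_1: 1, chi_2: 2, chi_3: 0, chi_4: 2, chi_5: 1.

Working: Use <chi_rho, chi> = (1/|G|) sum_C |C| * chi_rho(C) * conj(chi(C)) with |G| = 8 for each irreducible chi in the table:
  <chi_rho, chi_1> = (1/8)[1*(7)*conj(1) + 1*(3)*conj(1) + 2*(1)*conj(1) + 2*(-3)*conj(1) + 2*(1)*conj(1)]
      = (1/8)[(7) + (3) + (2) + (-6) + (2)] = 8/8 = 1
  <chi_rho, chi_2> = (1/8)[1*(7)*conj(1) + 1*(3)*conj(1) + 2*(1)*conj(1) + 2*(-3)*conj(-1) + 2*(1)*conj(-1)]
      = (1/8)[(7) + (3) + (2) + (6) + (-2)] = 16/8 = 2
  <chi_rho, chi_3> = (1/8)[1*(7)*conj(1) + 1*(3)*conj(1) + 2*(1)*conj(-1) + 2*(-3)*conj(1) + 2*(1)*conj(-1)]
      = (1/8)[(7) + (3) + (-2) + (-6) + (-2)] = 0/8 = 0
  <chi_rho, chi_4> = (1/8)[1*(7)*conj(1) + 1*(3)*conj(1) + 2*(1)*conj(-1) + 2*(-3)*conj(-1) + 2*(1)*conj(1)]
      = (1/8)[(7) + (3) + (-2) + (6) + (2)] = 16/8 = 2
  <chi_rho, chi_5> = (1/8)[1*(7)*conj(2) + 1*(3)*conj(-2) + 2*(1)*conj(0) + 2*(-3)*conj(0) + 2*(1)*conj(0)]
      = (1/8)[(14) + (-6) + (0) + (0) + (0)] = 8/8 = 1
Dimension check: dim(rho) = sum (mult * dim) = 1*1 + 2*1 + 0*1 + 2*1 + 1*2 = 7 = chi_rho(e) = 7.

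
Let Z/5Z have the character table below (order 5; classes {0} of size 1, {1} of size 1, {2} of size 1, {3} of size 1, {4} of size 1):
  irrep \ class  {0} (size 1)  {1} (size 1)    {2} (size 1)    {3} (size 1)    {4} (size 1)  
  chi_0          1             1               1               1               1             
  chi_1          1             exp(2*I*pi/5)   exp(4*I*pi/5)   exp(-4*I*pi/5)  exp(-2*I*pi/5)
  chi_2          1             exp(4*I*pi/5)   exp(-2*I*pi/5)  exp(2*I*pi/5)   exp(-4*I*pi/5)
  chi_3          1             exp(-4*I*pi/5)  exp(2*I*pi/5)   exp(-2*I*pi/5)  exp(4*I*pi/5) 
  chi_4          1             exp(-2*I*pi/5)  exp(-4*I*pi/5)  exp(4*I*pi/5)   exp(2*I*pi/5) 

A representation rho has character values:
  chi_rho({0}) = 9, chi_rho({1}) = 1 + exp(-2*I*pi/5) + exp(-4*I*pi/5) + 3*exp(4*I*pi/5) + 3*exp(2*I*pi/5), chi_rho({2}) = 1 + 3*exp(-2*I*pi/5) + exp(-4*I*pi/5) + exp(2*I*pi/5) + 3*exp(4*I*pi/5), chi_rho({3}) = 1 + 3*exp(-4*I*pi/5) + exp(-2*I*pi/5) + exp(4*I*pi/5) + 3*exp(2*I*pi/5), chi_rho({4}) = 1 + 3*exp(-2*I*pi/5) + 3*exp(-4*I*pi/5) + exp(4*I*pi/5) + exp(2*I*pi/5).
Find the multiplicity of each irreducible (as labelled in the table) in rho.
Multiplicities: chi_0: 1, chi_1: 3, chi_2: 3, chi_3: 1, chi_4: 1.

Working: Use <chi_rho, chi> = (1/|G|) sum_C |C| * chi_rho(C) * conj(chi(C)) with |G| = 5 for each irreducible chi in the table:
  <chi_rho, chi_0> = (1/5)[1*(9)*conj(1) + 1*(1 + exp(-2*I*pi/5) + exp(-4*I*pi/5) + 3*exp(4*I*pi/5) + 3*exp(2*I*pi/5))*conj(1) + 1*(1 + 3*exp(-2*I*pi/5) + exp(-4*I*pi/5) + exp(2*I*pi/5) + 3*exp(4*I*pi/5))*conj(1) + 1*(1 + 3*exp(-4*I*pi/5) + exp(-2*I*pi/5) + exp(4*I*pi/5) + 3*exp(2*I*pi/5))*conj(1) + 1*(1 + 3*exp(-2*I*pi/5) + 3*exp(-4*I*pi/5) + exp(4*I*pi/5) + exp(2*I*pi/5))*conj(1)]
      = (1/5)[(9) + (1 + exp(-2*I*pi/5) + exp(-4*I*pi/5) + 3*exp(4*I*pi/5) + 3*exp(2*I*pi/5)) + (1 + 3*exp(-2*I*pi/5) + exp(-4*I*pi/5) + exp(2*I*pi/5) + 3*exp(4*I*pi/5)) + (1 + 3*exp(-4*I*pi/5) + exp(-2*I*pi/5) + exp(4*I*pi/5) + 3*exp(2*I*pi/5)) + (1 + 3*exp(-2*I*pi/5) + 3*exp(-4*I*pi/5) + exp(4*I*pi/5) + exp(2*I*pi/5))] = 5/5 = 1
  <chi_rho, chi_1> = (1/5)[1*(9)*conj(1) + 1*(1 + exp(-2*I*pi/5) + exp(-4*I*pi/5) + 3*exp(4*I*pi/5) + 3*exp(2*I*pi/5))*conj(exp(2*I*pi/5)) + 1*(1 + 3*exp(-2*I*pi/5) + exp(-4*I*pi/5) + exp(2*I*pi/5) + 3*exp(4*I*pi/5))*conj(exp(4*I*pi/5)) + 1*(1 + 3*exp(-4*I*pi/5) + exp(-2*I*pi/5) + exp(4*I*pi/5) + 3*exp(2*I*pi/5))*conj(exp(-4*I*pi/5)) + 1*(1 + 3*exp(-2*I*pi/5) + 3*exp(-4*I*pi/5) + exp(4*I*pi/5) + exp(2*I*pi/5))*conj(exp(-2*I*pi/5))]
      = (1/5)[(9) + (3 + exp(-2*I*pi/5) + exp(-4*I*pi/5) + exp(4*I*pi/5) + 3*exp(2*I*pi/5)) + (3 + exp(-2*I*pi/5) + exp(-4*I*pi/5) + exp(2*I*pi/5) + 3*exp(4*I*pi/5)) + (3 + 3*exp(-4*I*pi/5) + exp(-2*I*pi/5) + exp(4*I*pi/5) + exp(2*I*pi/5)) + (3 + 3*exp(-2*I*pi/5) + exp(-4*I*pi/5) + exp(4*I*pi/5) + exp(2*I*pi/5))] = 15/5 = 3
  <chi_rho, chi_2> = (1/5)[1*(9)*conj(1) + 1*(1 + exp(-2*I*pi/5) + exp(-4*I*pi/5) + 3*exp(4*I*pi/5) + 3*exp(2*I*pi/5))*conj(exp(4*I*pi/5)) + 1*(1 + 3*exp(-2*I*pi/5) + exp(-4*I*pi/5) + exp(2*I*pi/5) + 3*exp(4*I*pi/5))*conj(exp(-2*I*pi/5)) + 1*(1 + 3*exp(-4*I*pi/5) + exp(-2*I*pi/5) + exp(4*I*pi/5) + 3*exp(2*I*pi/5))*conj(exp(2*I*pi/5)) + 1*(1 + 3*exp(-2*I*pi/5) + 3*exp(-4*I*pi/5) + exp(4*I*pi/5) + exp(2*I*pi/5))*conj(exp(-4*I*pi/5))]
      = (1/5)[(9) + (3 + 3*exp(-2*I*pi/5) + exp(-4*I*pi/5) + exp(4*I*pi/5) + exp(2*I*pi/5)) + (3 + 3*exp(-4*I*pi/5) + exp(-2*I*pi/5) + exp(4*I*pi/5) + exp(2*I*pi/5)) + (3 + exp(-2*I*pi/5) + exp(-4*I*pi/5) + exp(2*I*pi/5) + 3*exp(4*I*pi/5)) + (3 + exp(-2*I*pi/5) + exp(-4*I*pi/5) + exp(4*I*pi/5) + 3*exp(2*I*pi/5))] = 15/5 = 3
  <chi_rho, chi_3> = (1/5)[1*(9)*conj(1) + 1*(1 + exp(-2*I*pi/5) + exp(-4*I*pi/5) + 3*exp(4*I*pi/5) + 3*exp(2*I*pi/5))*conj(exp(-4*I*pi/5)) + 1*(1 + 3*exp(-2*I*pi/5) + exp(-4*I*pi/5) + exp(2*I*pi/5) + 3*exp(4*I*pi/5))*conj(exp(2*I*pi/5)) + 1*(1 + 3*exp(-4*I*pi/5) + exp(-2*I*pi/5) + exp(4*I*pi/5) + 3*exp(2*I*pi/5))*conj(exp(-2*I*pi/5)) + 1*(1 + 3*exp(-2*I*pi/5) + 3*exp(-4*I*pi/5) + exp(4*I*pi/5) + exp(2*I*pi/5))*conj(exp(4*I*pi/5))]
      = (1/5)[(9) + (1 + 3*exp(-2*I*pi/5) + 3*exp(-4*I*pi/5) + exp(4*I*pi/5) + exp(2*I*pi/5)) + (1 + 3*exp(-4*I*pi/5) + exp(-2*I*pi/5) + exp(4*I*pi/5) + 3*exp(2*I*pi/5)) + (1 + 3*exp(-2*I*pi/5) + exp(-4*I*pi/5) + exp(2*I*pi/5) + 3*exp(4*I*pi/5)) + (1 + exp(-2*I*pi/5) + exp(-4*I*pi/5) + 3*exp(4*I*pi/5) + 3*exp(2*I*pi/5))] = 5/5 = 1
  <chi_rho, chi_4> = (1/5)[1*(9)*conj(1) + 1*(1 + exp(-2*I*pi/5) + exp(-4*I*pi/5) + 3*exp(4*I*pi/5) + 3*exp(2*I*pi/5))*conj(exp(-2*I*pi/5)) + 1*(1 + 3*exp(-2*I*pi/5) + exp(-4*I*pi/5) + exp(2*I*pi/5) + 3*exp(4*I*pi/5))*conj(exp(-4*I*pi/5)) + 1*(1 + 3*exp(-4*I*pi/5) + exp(-2*I*pi/5) + exp(4*I*pi/5) + 3*exp(2*I*pi/5))*conj(exp(4*I*pi/5)) + 1*(1 + 3*exp(-2*I*pi/5) + 3*exp(-4*I*pi/5) + exp(4*I*pi/5) + exp(2*I*pi/5))*conj(exp(2*I*pi/5))]
      = (1/5)[(9) + (1 + 3*exp(-4*I*pi/5) + exp(-2*I*pi/5) + exp(2*I*pi/5) + 3*exp(4*I*pi/5)) + (1 + 3*exp(-2*I*pi/5) + exp(-4*I*pi/5) + exp(4*I*pi/5) + 3*exp(2*I*pi/5)) + (1 + 3*exp(-2*I*pi/5) + exp(-4*I*pi/5) + exp(4*I*pi/5) + 3*exp(2*I*pi/5)) + (1 + 3*exp(-4*I*pi/5) + exp(-2*I*pi/5) + exp(2*I*pi/5) + 3*exp(4*I*pi/5))] = 5/5 = 1
(Exp terms are combined using exp(i*s)*conj(exp(i*t)) = exp(i*(s-t)), and sums of them are collapsed using the identity that for every m > 1 the m distinct m-th roots of unity sum to 0, e.g. 1 + exp(2*I*pi/3) + exp(-2*I*pi/3) = 0.)
Dimension check: dim(rho) = sum (mult * dim) = 1*1 + 3*1 + 3*1 + 1*1 + 1*1 = 9 = chi_rho(e) = 9.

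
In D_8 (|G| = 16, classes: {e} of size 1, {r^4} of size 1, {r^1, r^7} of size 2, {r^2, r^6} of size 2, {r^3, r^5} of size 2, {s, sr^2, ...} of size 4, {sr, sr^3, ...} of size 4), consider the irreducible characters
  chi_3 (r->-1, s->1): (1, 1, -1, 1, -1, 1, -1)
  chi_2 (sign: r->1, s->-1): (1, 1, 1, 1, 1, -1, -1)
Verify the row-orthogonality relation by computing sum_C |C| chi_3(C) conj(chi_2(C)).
Sum = 0; so <chi_3, chi_2> = 0 (distinct irreducibles are orthogonal).

Derivation: Compute term by term over conjugacy classes (|C| * chi_3(C) * conj(chi_2(C))):
  1*(1)*conj(1) + 1*(1)*conj(1) + 2*(-1)*conj(1) + 2*(1)*conj(1) + 2*(-1)*conj(1) + 4*(1)*conj(-1) + 4*(-1)*conj(-1)
  = (1) + (1) + (-2) + (2) + (-2) + (-4) + (4)
  = 0.
Dividing by |G| = 16 gives 0/16 = 0, matching the row-orthogonality relation <chi_3, chi_2> = [chi_3 = chi_2].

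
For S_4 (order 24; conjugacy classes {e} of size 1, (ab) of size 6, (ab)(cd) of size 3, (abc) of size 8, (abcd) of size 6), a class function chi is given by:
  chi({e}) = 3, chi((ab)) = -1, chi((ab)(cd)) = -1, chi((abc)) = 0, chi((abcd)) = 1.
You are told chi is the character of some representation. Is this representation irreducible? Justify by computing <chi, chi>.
Irreducible: <chi, chi> = 1.

<chi, chi> = (1/|G|) sum_C |C| * |chi(C)|^2 = (1/24)[1*|3|^2 + 6*|-1|^2 + 3*|-1|^2 + 8*|0|^2 + 6*|1|^2]
  = (1/24)[(9) + (6) + (3) + (0) + (6)] = 24/24 = 1.
A character is irreducible iff <chi, chi> = 1, so this representation is irreducible.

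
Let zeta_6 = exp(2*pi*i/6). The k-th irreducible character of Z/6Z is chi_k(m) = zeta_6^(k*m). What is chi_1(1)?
chi_1(1) = zeta_6^1 = exp(I*pi/3)

Justification: chi_1(1) = zeta_6^(1*1) = zeta_6^1. Since zeta_6^6 = 1, this equals zeta_6^1 = exp(2*pi*i*1/6) = exp(I*pi/3).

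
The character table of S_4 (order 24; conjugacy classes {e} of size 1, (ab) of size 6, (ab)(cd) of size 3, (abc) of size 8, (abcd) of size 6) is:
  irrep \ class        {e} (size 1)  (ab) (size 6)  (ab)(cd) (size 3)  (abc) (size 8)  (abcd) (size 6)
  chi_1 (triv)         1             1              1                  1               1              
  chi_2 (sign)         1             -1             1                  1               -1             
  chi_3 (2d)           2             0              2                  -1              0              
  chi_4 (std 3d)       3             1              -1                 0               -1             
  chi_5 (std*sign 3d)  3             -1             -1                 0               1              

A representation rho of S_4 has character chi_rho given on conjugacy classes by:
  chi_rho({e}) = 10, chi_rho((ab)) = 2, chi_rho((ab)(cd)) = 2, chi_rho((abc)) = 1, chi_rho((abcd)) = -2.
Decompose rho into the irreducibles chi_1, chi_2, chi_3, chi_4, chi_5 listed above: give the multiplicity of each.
Multiplicities: chi_1: 1, chi_2: 1, chi_3: 1, chi_4: 2, chi_5: 0.

Justification: Use <chi_rho, chi> = (1/|G|) sum_C |C| * chi_rho(C) * conj(chi(C)) with |G| = 24 for each irreducible chi in the table:
  <chi_rho, chi_1> = (1/24)[1*(10)*conj(1) + 6*(2)*conj(1) + 3*(2)*conj(1) + 8*(1)*conj(1) + 6*(-2)*conj(1)]
      = (1/24)[(10) + (12) + (6) + (8) + (-12)] = 24/24 = 1
  <chi_rho, chi_2> = (1/24)[1*(10)*conj(1) + 6*(2)*conj(-1) + 3*(2)*conj(1) + 8*(1)*conj(1) + 6*(-2)*conj(-1)]
      = (1/24)[(10) + (-12) + (6) + (8) + (12)] = 24/24 = 1
  <chi_rho, chi_3> = (1/24)[1*(10)*conj(2) + 6*(2)*conj(0) + 3*(2)*conj(2) + 8*(1)*conj(-1) + 6*(-2)*conj(0)]
      = (1/24)[(20) + (0) + (12) + (-8) + (0)] = 24/24 = 1
  <chi_rho, chi_4> = (1/24)[1*(10)*conj(3) + 6*(2)*conj(1) + 3*(2)*conj(-1) + 8*(1)*conj(0) + 6*(-2)*conj(-1)]
      = (1/24)[(30) + (12) + (-6) + (0) + (12)] = 48/24 = 2
  <chi_rho, chi_5> = (1/24)[1*(10)*conj(3) + 6*(2)*conj(-1) + 3*(2)*conj(-1) + 8*(1)*conj(0) + 6*(-2)*conj(1)]
      = (1/24)[(30) + (-12) + (-6) + (0) + (-12)] = 0/24 = 0
Dimension check: dim(rho) = sum (mult * dim) = 1*1 + 1*1 + 1*2 + 2*3 + 0*3 = 10 = chi_rho(e) = 10.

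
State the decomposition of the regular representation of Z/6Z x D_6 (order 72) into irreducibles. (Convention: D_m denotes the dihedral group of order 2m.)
Each irreducible V_i of dimension d_i appears with multiplicity d_i, i.e. rho_reg = (direct sum over all irreducibles V_i) d_i V_i. The irreducible dimensions for Z/6Z x D_6 are 1, 1, 1, 1, 1, 1, 1, 1, 1, 1, 1, 1, 1, 1, 1, 1, 1, 1, 1, 1, 1, 1, 1, 1, 2, 2, 2, 2, 2, 2, 2, 2, 2, 2, 2, 2: 24 irreducibles of dimension 1, each with multiplicity 1; 12 irreducibles of dimension 2, each with multiplicity 2. Total dimension 24*1*1 + 12*2*2 = 72 = |G|.

Working: General theorem: in the regular representation of a finite group G, each irreducible appears with multiplicity equal to its dimension. Check: dim(rho_reg) = sum d_i^2 = 1 + 1 + 1 + 1 + 1 + 1 + 1 + 1 + 1 + 1 + 1 + 1 + 1 + 1 + 1 + 1 + 1 + 1 + 1 + 1 + 1 + 1 + 1 + 1 + 4 + 4 + 4 + 4 + 4 + 4 + 4 + 4 + 4 + 4 + 4 + 4 = 72 = |G|.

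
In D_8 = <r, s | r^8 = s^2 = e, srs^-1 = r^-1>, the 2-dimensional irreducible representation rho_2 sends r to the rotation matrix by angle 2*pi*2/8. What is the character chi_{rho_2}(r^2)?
chi_{rho_2}(r^2) = 2*cos(2*pi*2*2/8) = -2

Proof sketch: rho_2(r^2) is rotation by angle 2*pi*2*2/8, whose trace is 2*cos(2*pi*2*2/8) = -2.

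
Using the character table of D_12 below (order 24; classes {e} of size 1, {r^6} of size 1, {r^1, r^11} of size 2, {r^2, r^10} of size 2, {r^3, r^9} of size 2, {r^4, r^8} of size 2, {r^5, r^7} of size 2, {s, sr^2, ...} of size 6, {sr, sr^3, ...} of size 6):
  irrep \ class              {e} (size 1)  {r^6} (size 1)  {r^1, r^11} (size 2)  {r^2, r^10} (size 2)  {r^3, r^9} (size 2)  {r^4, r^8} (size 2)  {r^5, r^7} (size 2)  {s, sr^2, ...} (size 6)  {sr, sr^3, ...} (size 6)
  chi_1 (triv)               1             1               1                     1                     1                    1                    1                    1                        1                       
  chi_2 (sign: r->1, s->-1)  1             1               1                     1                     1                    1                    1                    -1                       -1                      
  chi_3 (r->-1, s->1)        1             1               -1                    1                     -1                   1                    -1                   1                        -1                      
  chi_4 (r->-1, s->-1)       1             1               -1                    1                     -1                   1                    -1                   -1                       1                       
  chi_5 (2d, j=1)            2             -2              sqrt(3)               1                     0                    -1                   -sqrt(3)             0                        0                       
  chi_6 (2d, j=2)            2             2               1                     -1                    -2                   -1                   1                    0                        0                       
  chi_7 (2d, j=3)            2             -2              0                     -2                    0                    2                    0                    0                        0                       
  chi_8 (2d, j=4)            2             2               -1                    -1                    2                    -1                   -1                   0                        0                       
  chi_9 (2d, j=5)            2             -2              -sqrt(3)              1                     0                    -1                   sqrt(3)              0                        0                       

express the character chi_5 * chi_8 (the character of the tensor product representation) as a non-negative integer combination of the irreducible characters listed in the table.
chi_5 tensor chi_8 = chi_7 + chi_9 (all other irreducibles have multiplicity 0).

The character of a tensor product is the pointwise product (chi_5 * chi_8)(C) = chi_5(C) * chi_8(C):
  {e}: (2)*(2), {r^6}: (-2)*(2), {r^1, r^11}: (sqrt(3))*(-1), {r^2, r^10}: (1)*(-1), {r^3, r^9}: (0)*(2), {r^4, r^8}: (-1)*(-1), {r^5, r^7}: (-sqrt(3))*(-1), {s, sr^2, ...}: (0)*(0), {sr, sr^3, ...}: (0)*(0)
so (chi_5 * chi_8) takes values
  {e} -> 4, {r^6} -> -4, {r^1, r^11} -> -sqrt(3), {r^2, r^10} -> -1, {r^3, r^9} -> 0, {r^4, r^8} -> 1, {r^5, r^7} -> sqrt(3), {s, sr^2, ...} -> 0, {sr, sr^3, ...} -> 0.
Now take the inner product of this character with each irreducible chi from the table, <chi_5*chi_8, chi> = (1/24) sum_C |C| (chi_5*chi_8)(C) conj(chi(C)):
  <chi_5*chi_8, chi_1> = (1/24)[1*(4)*conj(1) + 1*(-4)*conj(1) + 2*(-sqrt(3))*conj(1) + 2*(-1)*conj(1) + 2*(0)*conj(1) + 2*(1)*conj(1) + 2*(sqrt(3))*conj(1) + 6*(0)*conj(1) + 6*(0)*conj(1)]
      = (1/24)[(4) + (-4) + (-2*sqrt(3)) + (-2) + (0) + (2) + (2*sqrt(3)) + (0) + (0)] = 0/24 = 0
  <chi_5*chi_8, chi_2> = (1/24)[1*(4)*conj(1) + 1*(-4)*conj(1) + 2*(-sqrt(3))*conj(1) + 2*(-1)*conj(1) + 2*(0)*conj(1) + 2*(1)*conj(1) + 2*(sqrt(3))*conj(1) + 6*(0)*conj(-1) + 6*(0)*conj(-1)]
      = (1/24)[(4) + (-4) + (-2*sqrt(3)) + (-2) + (0) + (2) + (2*sqrt(3)) + (0) + (0)] = 0/24 = 0
  <chi_5*chi_8, chi_3> = (1/24)[1*(4)*conj(1) + 1*(-4)*conj(1) + 2*(-sqrt(3))*conj(-1) + 2*(-1)*conj(1) + 2*(0)*conj(-1) + 2*(1)*conj(1) + 2*(sqrt(3))*conj(-1) + 6*(0)*conj(1) + 6*(0)*conj(-1)]
      = (1/24)[(4) + (-4) + (2*sqrt(3)) + (-2) + (0) + (2) + (-2*sqrt(3)) + (0) + (0)] = 0/24 = 0
  <chi_5*chi_8, chi_4> = (1/24)[1*(4)*conj(1) + 1*(-4)*conj(1) + 2*(-sqrt(3))*conj(-1) + 2*(-1)*conj(1) + 2*(0)*conj(-1) + 2*(1)*conj(1) + 2*(sqrt(3))*conj(-1) + 6*(0)*conj(-1) + 6*(0)*conj(1)]
      = (1/24)[(4) + (-4) + (2*sqrt(3)) + (-2) + (0) + (2) + (-2*sqrt(3)) + (0) + (0)] = 0/24 = 0
  <chi_5*chi_8, chi_5> = (1/24)[1*(4)*conj(2) + 1*(-4)*conj(-2) + 2*(-sqrt(3))*conj(sqrt(3)) + 2*(-1)*conj(1) + 2*(0)*conj(0) + 2*(1)*conj(-1) + 2*(sqrt(3))*conj(-sqrt(3)) + 6*(0)*conj(0) + 6*(0)*conj(0)]
      = (1/24)[(8) + (8) + (-6) + (-2) + (0) + (-2) + (-6) + (0) + (0)] = 0/24 = 0
  <chi_5*chi_8, chi_6> = (1/24)[1*(4)*conj(2) + 1*(-4)*conj(2) + 2*(-sqrt(3))*conj(1) + 2*(-1)*conj(-1) + 2*(0)*conj(-2) + 2*(1)*conj(-1) + 2*(sqrt(3))*conj(1) + 6*(0)*conj(0) + 6*(0)*conj(0)]
      = (1/24)[(8) + (-8) + (-2*sqrt(3)) + (2) + (0) + (-2) + (2*sqrt(3)) + (0) + (0)] = 0/24 = 0
  <chi_5*chi_8, chi_7> = (1/24)[1*(4)*conj(2) + 1*(-4)*conj(-2) + 2*(-sqrt(3))*conj(0) + 2*(-1)*conj(-2) + 2*(0)*conj(0) + 2*(1)*conj(2) + 2*(sqrt(3))*conj(0) + 6*(0)*conj(0) + 6*(0)*conj(0)]
      = (1/24)[(8) + (8) + (0) + (4) + (0) + (4) + (0) + (0) + (0)] = 24/24 = 1
  <chi_5*chi_8, chi_8> = (1/24)[1*(4)*conj(2) + 1*(-4)*conj(2) + 2*(-sqrt(3))*conj(-1) + 2*(-1)*conj(-1) + 2*(0)*conj(2) + 2*(1)*conj(-1) + 2*(sqrt(3))*conj(-1) + 6*(0)*conj(0) + 6*(0)*conj(0)]
      = (1/24)[(8) + (-8) + (2*sqrt(3)) + (2) + (0) + (-2) + (-2*sqrt(3)) + (0) + (0)] = 0/24 = 0
  <chi_5*chi_8, chi_9> = (1/24)[1*(4)*conj(2) + 1*(-4)*conj(-2) + 2*(-sqrt(3))*conj(-sqrt(3)) + 2*(-1)*conj(1) + 2*(0)*conj(0) + 2*(1)*conj(-1) + 2*(sqrt(3))*conj(sqrt(3)) + 6*(0)*conj(0) + 6*(0)*conj(0)]
      = (1/24)[(8) + (8) + (6) + (-2) + (0) + (-2) + (6) + (0) + (0)] = 24/24 = 1
Hence the multiplicities are chi_7: 1, chi_9: 1. Dimension check: dim(chi_5)*dim(chi_8) = 2*2 = 4 and sum (mult * dim) = 1*2 + 1*2 = 4.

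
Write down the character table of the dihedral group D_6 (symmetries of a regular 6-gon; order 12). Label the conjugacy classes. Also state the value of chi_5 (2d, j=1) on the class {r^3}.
Conjugacy classes: {e} of size 1, {r^3} of size 1, {r^1, r^5} of size 2, {r^2, r^4} of size 2, {s, sr^2, ...} of size 3, {sr, sr^3, ...} of size 3.
Character table:
  irrep \ class              {e} (size 1)  {r^3} (size 1)  {r^1, r^5} (size 2)  {r^2, r^4} (size 2)  {s, sr^2, ...} (size 3)  {sr, sr^3, ...} (size 3)
  chi_1 (triv)               1             1               1                    1                    1                        1                       
  chi_2 (sign: r->1, s->-1)  1             1               1                    1                    -1                       -1                      
  chi_3 (r->-1, s->1)        1             -1              -1                   1                    1                        -1                      
  chi_4 (r->-1, s->-1)       1             -1              -1                   1                    -1                       1                       
  chi_5 (2d, j=1)            2             -2              1                    -1                   0                        0                       
  chi_6 (2d, j=2)            2             2               -1                   -1                   0                        0                       

Spot check: chi_5 (2d, j=1) on {r^3} = -2.

Working: D_6 has order 2*6 = 12 with 6 conjugacy classes, hence 6 irreducibles. Sum of squared dims 1 + 1 + 1 + 1 + 4 + 4 = 12 = |G|. Linear characters come from the abelianisation; the 2-dimensional irreps have character r^k -> 2*cos(2*pi*j*k/6), reflections -> 0.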